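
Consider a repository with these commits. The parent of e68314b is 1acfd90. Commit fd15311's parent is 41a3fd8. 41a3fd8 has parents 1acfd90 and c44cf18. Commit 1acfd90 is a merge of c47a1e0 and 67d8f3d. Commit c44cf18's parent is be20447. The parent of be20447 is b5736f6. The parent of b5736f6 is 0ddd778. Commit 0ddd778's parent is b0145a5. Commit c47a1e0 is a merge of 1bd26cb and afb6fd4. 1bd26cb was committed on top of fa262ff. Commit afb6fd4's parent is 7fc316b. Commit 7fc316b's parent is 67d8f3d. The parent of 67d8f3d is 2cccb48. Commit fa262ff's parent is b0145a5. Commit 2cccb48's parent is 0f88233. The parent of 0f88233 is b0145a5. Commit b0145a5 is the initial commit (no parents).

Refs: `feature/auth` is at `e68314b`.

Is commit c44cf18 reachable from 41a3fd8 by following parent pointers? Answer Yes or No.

Yes

Ancestors of 41a3fd8 (commits reachable by following parents): {0ddd778, 0f88233, 1acfd90, 1bd26cb, 2cccb48, 41a3fd8, 67d8f3d, 7fc316b, afb6fd4, b0145a5, b5736f6, be20447, c44cf18, c47a1e0, fa262ff}.
c44cf18 is in that set, so it is an ancestor of 41a3fd8.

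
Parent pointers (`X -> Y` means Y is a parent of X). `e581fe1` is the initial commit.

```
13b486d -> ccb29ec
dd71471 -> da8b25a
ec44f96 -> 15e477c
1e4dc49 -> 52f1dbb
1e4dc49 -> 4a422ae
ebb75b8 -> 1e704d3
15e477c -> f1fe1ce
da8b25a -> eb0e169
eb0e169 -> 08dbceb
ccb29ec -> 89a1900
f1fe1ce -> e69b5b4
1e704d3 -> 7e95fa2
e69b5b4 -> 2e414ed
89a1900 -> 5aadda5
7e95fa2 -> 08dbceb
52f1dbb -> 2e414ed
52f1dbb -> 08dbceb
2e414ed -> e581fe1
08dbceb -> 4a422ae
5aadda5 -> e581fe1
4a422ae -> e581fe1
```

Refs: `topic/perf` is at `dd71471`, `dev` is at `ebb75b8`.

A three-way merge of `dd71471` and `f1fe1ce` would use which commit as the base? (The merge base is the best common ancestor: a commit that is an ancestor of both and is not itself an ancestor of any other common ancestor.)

e581fe1

Ancestors of dd71471: {08dbceb, 4a422ae, da8b25a, dd71471, e581fe1, eb0e169}.
Ancestors of f1fe1ce: {2e414ed, e581fe1, e69b5b4, f1fe1ce}.
Common ancestors: {e581fe1}.
The only common ancestor is e581fe1, so it is the merge base.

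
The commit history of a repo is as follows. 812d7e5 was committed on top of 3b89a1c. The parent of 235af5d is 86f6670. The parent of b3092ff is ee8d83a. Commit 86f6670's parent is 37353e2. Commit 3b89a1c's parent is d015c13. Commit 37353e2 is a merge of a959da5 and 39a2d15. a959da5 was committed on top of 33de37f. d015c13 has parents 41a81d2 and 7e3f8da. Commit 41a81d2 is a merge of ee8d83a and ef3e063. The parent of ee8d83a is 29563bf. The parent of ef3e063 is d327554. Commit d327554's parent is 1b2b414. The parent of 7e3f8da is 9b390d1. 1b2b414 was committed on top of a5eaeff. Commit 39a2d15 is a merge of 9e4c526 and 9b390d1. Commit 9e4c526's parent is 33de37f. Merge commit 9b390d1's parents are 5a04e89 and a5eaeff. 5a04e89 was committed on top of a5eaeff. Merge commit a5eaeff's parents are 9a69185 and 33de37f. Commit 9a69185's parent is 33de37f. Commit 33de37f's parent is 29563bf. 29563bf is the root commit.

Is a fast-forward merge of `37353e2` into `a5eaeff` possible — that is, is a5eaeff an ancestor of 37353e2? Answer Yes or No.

A fast-forward from a5eaeff to 37353e2 is possible iff a5eaeff is an ancestor of 37353e2.
Ancestors of 37353e2: {29563bf, 33de37f, 37353e2, 39a2d15, 5a04e89, 9a69185, 9b390d1, 9e4c526, a5eaeff, a959da5}.
a5eaeff is among them, so fast-forward is possible.

Yes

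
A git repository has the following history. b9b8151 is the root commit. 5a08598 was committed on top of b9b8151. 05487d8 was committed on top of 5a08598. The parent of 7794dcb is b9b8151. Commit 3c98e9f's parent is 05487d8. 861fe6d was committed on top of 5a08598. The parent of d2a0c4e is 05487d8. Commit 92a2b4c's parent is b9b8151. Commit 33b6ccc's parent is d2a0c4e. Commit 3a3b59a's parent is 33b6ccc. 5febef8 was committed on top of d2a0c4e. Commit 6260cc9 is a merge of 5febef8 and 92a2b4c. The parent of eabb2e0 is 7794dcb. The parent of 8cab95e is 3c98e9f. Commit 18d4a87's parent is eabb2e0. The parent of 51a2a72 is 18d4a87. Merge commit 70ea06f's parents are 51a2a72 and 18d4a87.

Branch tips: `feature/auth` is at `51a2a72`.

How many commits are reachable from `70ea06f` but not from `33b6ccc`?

5

Reachable from 70ea06f: {18d4a87, 51a2a72, 70ea06f, 7794dcb, b9b8151, eabb2e0}.
Reachable from 33b6ccc: {05487d8, 33b6ccc, 5a08598, b9b8151, d2a0c4e}.
In 70ea06f's history but not 33b6ccc's: {18d4a87, 51a2a72, 70ea06f, 7794dcb, eabb2e0} — 5 commits.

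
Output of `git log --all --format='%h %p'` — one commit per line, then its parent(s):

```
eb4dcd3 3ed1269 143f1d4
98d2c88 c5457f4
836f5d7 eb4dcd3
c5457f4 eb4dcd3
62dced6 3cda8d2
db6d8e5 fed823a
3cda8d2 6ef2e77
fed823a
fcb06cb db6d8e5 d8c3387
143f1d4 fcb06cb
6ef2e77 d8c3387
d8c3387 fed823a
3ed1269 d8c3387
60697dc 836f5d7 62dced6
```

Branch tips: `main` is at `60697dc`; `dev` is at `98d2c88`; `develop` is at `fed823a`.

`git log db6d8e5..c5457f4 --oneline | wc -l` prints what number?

6

Reachable from c5457f4: {143f1d4, 3ed1269, c5457f4, d8c3387, db6d8e5, eb4dcd3, fcb06cb, fed823a}.
Reachable from db6d8e5: {db6d8e5, fed823a}.
In c5457f4's history but not db6d8e5's: {143f1d4, 3ed1269, c5457f4, d8c3387, eb4dcd3, fcb06cb} — 6 commits.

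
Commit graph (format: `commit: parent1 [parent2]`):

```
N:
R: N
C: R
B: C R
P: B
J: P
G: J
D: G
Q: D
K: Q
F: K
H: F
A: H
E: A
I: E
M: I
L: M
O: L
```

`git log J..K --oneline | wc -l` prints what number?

Reachable from K: {B, C, D, G, J, K, N, P, Q, R}.
Reachable from J: {B, C, J, N, P, R}.
In K's history but not J's: {D, G, K, Q} — 4 commits.

4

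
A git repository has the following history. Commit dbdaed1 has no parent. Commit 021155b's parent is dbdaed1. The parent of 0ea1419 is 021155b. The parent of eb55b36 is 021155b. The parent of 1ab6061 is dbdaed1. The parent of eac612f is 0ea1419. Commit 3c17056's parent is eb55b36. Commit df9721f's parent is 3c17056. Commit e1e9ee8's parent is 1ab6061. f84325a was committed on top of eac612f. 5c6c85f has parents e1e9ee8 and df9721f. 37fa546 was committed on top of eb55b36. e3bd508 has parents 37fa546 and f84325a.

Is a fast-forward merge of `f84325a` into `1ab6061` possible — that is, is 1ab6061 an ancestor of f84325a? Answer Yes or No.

A fast-forward from 1ab6061 to f84325a is possible iff 1ab6061 is an ancestor of f84325a.
Ancestors of f84325a: {021155b, 0ea1419, dbdaed1, eac612f, f84325a}.
1ab6061 is not among them, so fast-forward is not possible.

No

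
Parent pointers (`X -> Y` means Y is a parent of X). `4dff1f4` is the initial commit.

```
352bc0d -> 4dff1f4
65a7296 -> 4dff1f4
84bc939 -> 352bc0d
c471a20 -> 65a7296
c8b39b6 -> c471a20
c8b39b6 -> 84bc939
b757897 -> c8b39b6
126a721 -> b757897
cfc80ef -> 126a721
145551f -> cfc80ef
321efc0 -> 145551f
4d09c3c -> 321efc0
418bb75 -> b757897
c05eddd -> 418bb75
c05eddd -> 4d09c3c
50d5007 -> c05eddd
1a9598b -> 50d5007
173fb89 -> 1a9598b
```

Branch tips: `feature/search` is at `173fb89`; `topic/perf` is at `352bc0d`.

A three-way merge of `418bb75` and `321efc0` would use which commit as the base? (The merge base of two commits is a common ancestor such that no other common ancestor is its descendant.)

b757897

Ancestors of 418bb75: {352bc0d, 418bb75, 4dff1f4, 65a7296, 84bc939, b757897, c471a20, c8b39b6}.
Ancestors of 321efc0: {126a721, 145551f, 321efc0, 352bc0d, 4dff1f4, 65a7296, 84bc939, b757897, c471a20, c8b39b6, cfc80ef}.
Common ancestors: {352bc0d, 4dff1f4, 65a7296, 84bc939, b757897, c471a20, c8b39b6}.
Among these, b757897 is not an ancestor of any other common ancestor — it is the merge base.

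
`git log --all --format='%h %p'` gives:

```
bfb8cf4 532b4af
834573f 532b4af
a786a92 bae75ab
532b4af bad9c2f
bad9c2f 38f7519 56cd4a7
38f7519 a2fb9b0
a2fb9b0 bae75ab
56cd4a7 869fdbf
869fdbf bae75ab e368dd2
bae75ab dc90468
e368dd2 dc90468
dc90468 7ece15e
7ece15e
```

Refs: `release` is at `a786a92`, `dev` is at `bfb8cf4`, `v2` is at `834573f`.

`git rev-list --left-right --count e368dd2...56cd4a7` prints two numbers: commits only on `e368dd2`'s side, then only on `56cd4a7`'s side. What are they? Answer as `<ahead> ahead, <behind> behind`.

0 ahead, 3 behind

Reachable from e368dd2: {7ece15e, dc90468, e368dd2}.
Reachable from 56cd4a7: {56cd4a7, 7ece15e, 869fdbf, bae75ab, dc90468, e368dd2}.
Only in e368dd2's history (ahead): {} — 0.
Only in 56cd4a7's history (behind): {56cd4a7, 869fdbf, bae75ab} — 3.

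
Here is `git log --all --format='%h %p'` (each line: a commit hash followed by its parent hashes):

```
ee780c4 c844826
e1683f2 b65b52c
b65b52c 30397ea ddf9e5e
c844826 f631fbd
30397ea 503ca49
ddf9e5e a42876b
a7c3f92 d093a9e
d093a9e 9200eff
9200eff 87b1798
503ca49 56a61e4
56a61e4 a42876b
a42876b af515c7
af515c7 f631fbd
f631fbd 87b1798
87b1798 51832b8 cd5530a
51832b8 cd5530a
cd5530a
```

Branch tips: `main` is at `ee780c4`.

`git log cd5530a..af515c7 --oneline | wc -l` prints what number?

Reachable from af515c7: {51832b8, 87b1798, af515c7, cd5530a, f631fbd}.
Reachable from cd5530a: {cd5530a}.
In af515c7's history but not cd5530a's: {51832b8, 87b1798, af515c7, f631fbd} — 4 commits.

4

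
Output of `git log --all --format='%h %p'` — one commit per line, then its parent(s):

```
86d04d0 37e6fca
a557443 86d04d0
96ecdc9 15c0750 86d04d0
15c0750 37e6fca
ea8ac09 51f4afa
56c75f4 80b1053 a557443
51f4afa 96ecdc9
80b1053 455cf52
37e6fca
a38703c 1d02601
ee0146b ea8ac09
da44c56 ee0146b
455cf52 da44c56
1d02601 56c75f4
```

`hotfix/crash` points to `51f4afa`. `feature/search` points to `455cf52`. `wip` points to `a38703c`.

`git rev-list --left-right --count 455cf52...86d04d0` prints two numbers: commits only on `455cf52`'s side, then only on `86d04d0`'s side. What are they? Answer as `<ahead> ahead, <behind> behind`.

Reachable from 455cf52: {15c0750, 37e6fca, 455cf52, 51f4afa, 86d04d0, 96ecdc9, da44c56, ea8ac09, ee0146b}.
Reachable from 86d04d0: {37e6fca, 86d04d0}.
Only in 455cf52's history (ahead): {15c0750, 455cf52, 51f4afa, 96ecdc9, da44c56, ea8ac09, ee0146b} — 7.
Only in 86d04d0's history (behind): {} — 0.

7 ahead, 0 behind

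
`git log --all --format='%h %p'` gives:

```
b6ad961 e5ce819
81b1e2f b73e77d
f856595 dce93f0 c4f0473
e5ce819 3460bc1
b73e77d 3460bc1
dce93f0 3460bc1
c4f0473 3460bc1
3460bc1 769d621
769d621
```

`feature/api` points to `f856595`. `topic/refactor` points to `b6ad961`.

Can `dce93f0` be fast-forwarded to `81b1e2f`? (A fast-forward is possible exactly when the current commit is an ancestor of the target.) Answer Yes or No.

No

A fast-forward from dce93f0 to 81b1e2f is possible iff dce93f0 is an ancestor of 81b1e2f.
Ancestors of 81b1e2f: {3460bc1, 769d621, 81b1e2f, b73e77d}.
dce93f0 is not among them, so fast-forward is not possible.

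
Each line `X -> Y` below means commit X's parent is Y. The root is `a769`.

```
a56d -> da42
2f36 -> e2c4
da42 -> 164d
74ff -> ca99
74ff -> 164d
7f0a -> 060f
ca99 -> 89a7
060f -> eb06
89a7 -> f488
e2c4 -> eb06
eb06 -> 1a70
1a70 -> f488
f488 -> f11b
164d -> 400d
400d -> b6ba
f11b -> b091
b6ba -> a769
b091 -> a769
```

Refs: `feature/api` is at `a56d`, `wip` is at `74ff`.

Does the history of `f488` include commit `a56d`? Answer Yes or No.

No

Ancestors of f488: {a769, b091, f11b, f488}.
a56d is not in that set, so it is not an ancestor of f488.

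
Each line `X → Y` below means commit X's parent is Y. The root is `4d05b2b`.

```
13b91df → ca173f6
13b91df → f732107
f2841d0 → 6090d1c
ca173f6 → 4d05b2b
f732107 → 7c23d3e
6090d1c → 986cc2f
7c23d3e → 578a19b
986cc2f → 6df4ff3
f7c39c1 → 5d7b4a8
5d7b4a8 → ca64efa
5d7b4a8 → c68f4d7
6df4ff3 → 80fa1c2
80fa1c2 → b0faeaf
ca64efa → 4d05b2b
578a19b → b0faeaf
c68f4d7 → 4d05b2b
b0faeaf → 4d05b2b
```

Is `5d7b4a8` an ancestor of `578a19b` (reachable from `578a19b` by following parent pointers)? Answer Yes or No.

No

Ancestors of 578a19b: {4d05b2b, 578a19b, b0faeaf}.
5d7b4a8 is not in that set, so it is not an ancestor of 578a19b.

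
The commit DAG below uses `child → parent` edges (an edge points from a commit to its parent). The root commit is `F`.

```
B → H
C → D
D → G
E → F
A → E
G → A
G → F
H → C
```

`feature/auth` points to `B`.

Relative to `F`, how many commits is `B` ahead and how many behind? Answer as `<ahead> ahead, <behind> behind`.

Reachable from B: {A, B, C, D, E, F, G, H}.
Reachable from F: {F}.
Only in B's history (ahead): {A, B, C, D, E, G, H} — 7.
Only in F's history (behind): {} — 0.

7 ahead, 0 behind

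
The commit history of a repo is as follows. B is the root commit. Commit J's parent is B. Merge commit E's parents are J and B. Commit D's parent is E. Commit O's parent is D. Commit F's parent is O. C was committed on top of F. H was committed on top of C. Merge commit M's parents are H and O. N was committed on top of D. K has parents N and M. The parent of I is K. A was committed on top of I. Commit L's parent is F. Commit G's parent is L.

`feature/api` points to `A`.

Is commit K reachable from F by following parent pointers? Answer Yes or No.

Ancestors of F: {B, D, E, F, J, O}.
K is not in that set, so it is not an ancestor of F.

No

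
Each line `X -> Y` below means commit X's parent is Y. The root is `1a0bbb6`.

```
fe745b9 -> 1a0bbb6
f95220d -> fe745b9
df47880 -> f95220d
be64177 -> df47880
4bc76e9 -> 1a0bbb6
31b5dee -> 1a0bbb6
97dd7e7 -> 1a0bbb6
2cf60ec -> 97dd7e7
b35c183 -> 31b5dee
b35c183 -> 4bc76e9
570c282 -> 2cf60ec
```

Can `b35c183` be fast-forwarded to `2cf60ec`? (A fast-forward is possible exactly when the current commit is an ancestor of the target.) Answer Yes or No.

A fast-forward from b35c183 to 2cf60ec is possible iff b35c183 is an ancestor of 2cf60ec.
Ancestors of 2cf60ec: {1a0bbb6, 2cf60ec, 97dd7e7}.
b35c183 is not among them, so fast-forward is not possible.

No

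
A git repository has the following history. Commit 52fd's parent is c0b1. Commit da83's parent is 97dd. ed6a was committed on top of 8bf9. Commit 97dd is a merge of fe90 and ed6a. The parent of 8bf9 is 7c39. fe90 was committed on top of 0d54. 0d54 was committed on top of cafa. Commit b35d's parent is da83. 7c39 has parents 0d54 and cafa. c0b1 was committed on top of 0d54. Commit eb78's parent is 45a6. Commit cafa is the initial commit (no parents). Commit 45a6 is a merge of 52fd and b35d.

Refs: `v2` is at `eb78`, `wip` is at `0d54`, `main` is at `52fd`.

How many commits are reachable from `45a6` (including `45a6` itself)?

Walking parent pointers from 45a6: reachable set = {0d54, 45a6, 52fd, 7c39, 8bf9, 97dd, b35d, c0b1, cafa, da83, ed6a, fe90}.
That is 12 commits.

12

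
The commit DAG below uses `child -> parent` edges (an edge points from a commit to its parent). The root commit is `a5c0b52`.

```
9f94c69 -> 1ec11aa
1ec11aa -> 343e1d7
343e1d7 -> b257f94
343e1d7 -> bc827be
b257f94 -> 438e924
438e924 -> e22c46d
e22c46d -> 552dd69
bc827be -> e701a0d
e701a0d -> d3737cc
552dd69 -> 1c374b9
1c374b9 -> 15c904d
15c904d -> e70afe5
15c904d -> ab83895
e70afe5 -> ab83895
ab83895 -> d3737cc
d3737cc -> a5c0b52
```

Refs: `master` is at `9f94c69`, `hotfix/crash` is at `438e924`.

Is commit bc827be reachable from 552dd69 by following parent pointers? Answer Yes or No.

Ancestors of 552dd69: {15c904d, 1c374b9, 552dd69, a5c0b52, ab83895, d3737cc, e70afe5}.
bc827be is not in that set, so it is not an ancestor of 552dd69.

No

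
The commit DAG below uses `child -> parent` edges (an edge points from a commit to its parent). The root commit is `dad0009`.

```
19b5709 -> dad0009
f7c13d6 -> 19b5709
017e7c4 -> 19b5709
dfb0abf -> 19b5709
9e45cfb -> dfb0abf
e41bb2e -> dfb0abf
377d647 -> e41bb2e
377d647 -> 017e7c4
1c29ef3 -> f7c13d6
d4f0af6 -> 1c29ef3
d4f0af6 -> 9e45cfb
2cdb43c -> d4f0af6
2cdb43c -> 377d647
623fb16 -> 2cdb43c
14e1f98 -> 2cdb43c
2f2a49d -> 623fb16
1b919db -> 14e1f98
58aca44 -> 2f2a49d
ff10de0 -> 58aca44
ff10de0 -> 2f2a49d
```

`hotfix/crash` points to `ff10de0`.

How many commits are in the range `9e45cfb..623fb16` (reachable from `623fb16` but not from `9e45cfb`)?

8

Reachable from 623fb16: {017e7c4, 19b5709, 1c29ef3, 2cdb43c, 377d647, 623fb16, 9e45cfb, d4f0af6, dad0009, dfb0abf, e41bb2e, f7c13d6}.
Reachable from 9e45cfb: {19b5709, 9e45cfb, dad0009, dfb0abf}.
In 623fb16's history but not 9e45cfb's: {017e7c4, 1c29ef3, 2cdb43c, 377d647, 623fb16, d4f0af6, e41bb2e, f7c13d6} — 8 commits.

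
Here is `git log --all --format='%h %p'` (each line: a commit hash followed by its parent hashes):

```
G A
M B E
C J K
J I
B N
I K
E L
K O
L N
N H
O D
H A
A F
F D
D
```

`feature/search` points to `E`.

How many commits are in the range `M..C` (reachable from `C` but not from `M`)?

Reachable from C: {C, D, I, J, K, O}.
Reachable from M: {A, B, D, E, F, H, L, M, N}.
In C's history but not M's: {C, I, J, K, O} — 5 commits.

5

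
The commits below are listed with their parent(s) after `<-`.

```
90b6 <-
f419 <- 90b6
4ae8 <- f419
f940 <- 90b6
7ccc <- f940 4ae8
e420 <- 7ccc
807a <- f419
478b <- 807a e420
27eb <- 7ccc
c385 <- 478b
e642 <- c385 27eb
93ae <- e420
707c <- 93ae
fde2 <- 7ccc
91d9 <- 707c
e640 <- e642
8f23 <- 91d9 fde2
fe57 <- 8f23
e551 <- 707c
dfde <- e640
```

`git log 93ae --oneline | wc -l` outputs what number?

Walking parent pointers from 93ae: reachable set = {4ae8, 7ccc, 90b6, 93ae, e420, f419, f940}.
That is 7 commits.

7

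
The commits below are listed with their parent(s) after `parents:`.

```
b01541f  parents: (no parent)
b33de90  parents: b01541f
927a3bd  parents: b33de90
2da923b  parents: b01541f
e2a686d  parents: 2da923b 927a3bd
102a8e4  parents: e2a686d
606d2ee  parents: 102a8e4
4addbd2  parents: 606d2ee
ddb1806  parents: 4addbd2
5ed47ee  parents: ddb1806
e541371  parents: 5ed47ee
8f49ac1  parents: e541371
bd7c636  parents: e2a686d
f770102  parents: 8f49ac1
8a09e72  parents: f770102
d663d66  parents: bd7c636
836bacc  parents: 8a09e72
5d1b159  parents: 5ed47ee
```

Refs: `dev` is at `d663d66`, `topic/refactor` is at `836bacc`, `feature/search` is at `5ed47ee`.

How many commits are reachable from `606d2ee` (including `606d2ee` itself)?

Walking parent pointers from 606d2ee: reachable set = {102a8e4, 2da923b, 606d2ee, 927a3bd, b01541f, b33de90, e2a686d}.
That is 7 commits.

7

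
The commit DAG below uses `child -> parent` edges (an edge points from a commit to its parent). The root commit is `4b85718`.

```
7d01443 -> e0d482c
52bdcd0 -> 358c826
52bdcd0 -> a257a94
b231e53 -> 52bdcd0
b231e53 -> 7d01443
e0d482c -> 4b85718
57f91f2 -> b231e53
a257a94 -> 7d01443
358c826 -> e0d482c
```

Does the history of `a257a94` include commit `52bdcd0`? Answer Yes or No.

No

Ancestors of a257a94: {4b85718, 7d01443, a257a94, e0d482c}.
52bdcd0 is not in that set, so it is not an ancestor of a257a94.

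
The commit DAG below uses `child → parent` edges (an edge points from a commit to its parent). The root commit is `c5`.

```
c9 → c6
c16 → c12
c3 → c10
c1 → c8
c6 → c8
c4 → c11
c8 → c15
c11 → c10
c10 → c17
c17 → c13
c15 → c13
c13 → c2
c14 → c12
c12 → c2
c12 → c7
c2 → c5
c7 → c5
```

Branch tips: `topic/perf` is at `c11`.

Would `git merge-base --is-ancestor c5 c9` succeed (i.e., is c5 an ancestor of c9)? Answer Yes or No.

Yes

Ancestors of c9 (commits reachable by following parents): {c13, c15, c2, c5, c6, c8, c9}.
c5 is in that set, so it is an ancestor of c9.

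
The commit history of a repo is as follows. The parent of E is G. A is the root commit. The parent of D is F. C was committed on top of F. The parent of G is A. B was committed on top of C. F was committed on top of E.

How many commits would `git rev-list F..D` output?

1

Reachable from D: {A, D, E, F, G}.
Reachable from F: {A, E, F, G}.
In D's history but not F's: {D} — 1 commit.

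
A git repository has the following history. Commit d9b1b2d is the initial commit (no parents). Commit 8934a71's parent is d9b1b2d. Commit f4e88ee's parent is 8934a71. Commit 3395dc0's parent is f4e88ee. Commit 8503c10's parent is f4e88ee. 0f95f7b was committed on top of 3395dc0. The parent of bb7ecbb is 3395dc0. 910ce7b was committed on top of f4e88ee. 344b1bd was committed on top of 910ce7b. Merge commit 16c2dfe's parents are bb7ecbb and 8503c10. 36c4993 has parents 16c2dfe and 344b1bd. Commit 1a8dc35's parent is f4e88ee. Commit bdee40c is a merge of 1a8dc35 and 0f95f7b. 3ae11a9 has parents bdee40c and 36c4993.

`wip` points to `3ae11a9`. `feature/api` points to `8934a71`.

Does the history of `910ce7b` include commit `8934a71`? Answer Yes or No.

Ancestors of 910ce7b (commits reachable by following parents): {8934a71, 910ce7b, d9b1b2d, f4e88ee}.
8934a71 is in that set, so it is an ancestor of 910ce7b.

Yes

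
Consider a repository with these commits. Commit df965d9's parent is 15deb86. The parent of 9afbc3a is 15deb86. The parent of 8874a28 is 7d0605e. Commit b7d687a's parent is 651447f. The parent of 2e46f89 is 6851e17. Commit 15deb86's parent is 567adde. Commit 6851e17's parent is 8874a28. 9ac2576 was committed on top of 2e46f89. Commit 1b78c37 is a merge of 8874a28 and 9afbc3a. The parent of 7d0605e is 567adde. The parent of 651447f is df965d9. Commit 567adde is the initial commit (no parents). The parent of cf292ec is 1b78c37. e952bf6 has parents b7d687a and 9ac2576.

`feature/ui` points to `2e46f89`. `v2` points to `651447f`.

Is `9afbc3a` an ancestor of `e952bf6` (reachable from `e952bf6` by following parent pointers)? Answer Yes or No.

Ancestors of e952bf6: {15deb86, 2e46f89, 567adde, 651447f, 6851e17, 7d0605e, 8874a28, 9ac2576, b7d687a, df965d9, e952bf6}.
9afbc3a is not in that set, so it is not an ancestor of e952bf6.

No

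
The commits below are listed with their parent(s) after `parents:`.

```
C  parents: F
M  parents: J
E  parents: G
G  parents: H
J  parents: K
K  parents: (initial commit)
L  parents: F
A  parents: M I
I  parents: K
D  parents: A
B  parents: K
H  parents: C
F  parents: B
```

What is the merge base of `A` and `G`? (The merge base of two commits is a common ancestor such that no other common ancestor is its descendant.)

Ancestors of A: {A, I, J, K, M}.
Ancestors of G: {B, C, F, G, H, K}.
Common ancestors: {K}.
The only common ancestor is K, so it is the merge base.

K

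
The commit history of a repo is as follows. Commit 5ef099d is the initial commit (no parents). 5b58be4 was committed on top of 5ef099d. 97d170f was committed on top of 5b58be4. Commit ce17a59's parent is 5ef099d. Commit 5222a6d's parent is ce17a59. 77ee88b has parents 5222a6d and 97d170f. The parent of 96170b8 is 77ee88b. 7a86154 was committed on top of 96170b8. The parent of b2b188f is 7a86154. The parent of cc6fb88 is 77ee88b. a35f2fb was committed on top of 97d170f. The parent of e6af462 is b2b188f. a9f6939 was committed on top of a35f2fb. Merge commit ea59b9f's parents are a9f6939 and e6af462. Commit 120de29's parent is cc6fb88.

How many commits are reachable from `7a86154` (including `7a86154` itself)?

8

Walking parent pointers from 7a86154: reachable set = {5222a6d, 5b58be4, 5ef099d, 77ee88b, 7a86154, 96170b8, 97d170f, ce17a59}.
That is 8 commits.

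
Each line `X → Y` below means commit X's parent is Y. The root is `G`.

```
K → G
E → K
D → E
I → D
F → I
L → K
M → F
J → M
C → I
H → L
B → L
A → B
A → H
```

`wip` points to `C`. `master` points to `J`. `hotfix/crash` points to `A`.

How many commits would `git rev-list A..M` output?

Reachable from M: {D, E, F, G, I, K, M}.
Reachable from A: {A, B, G, H, K, L}.
In M's history but not A's: {D, E, F, I, M} — 5 commits.

5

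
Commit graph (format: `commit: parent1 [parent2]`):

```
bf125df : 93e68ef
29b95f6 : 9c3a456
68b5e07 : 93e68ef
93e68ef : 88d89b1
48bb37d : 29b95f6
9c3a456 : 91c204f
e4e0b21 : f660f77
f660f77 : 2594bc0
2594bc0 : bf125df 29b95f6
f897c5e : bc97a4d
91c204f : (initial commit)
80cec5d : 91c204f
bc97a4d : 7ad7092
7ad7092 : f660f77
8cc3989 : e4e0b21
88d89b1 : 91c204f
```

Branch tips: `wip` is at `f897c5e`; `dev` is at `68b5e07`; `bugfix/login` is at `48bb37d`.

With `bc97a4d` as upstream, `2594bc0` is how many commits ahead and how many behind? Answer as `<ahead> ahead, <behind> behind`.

0 ahead, 3 behind

Reachable from 2594bc0: {2594bc0, 29b95f6, 88d89b1, 91c204f, 93e68ef, 9c3a456, bf125df}.
Reachable from bc97a4d: {2594bc0, 29b95f6, 7ad7092, 88d89b1, 91c204f, 93e68ef, 9c3a456, bc97a4d, bf125df, f660f77}.
Only in 2594bc0's history (ahead): {} — 0.
Only in bc97a4d's history (behind): {7ad7092, bc97a4d, f660f77} — 3.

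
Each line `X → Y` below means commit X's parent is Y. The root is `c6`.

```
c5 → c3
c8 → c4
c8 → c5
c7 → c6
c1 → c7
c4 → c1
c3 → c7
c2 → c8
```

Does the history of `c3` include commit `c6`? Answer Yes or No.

Yes

Ancestors of c3 (commits reachable by following parents): {c3, c6, c7}.
c6 is in that set, so it is an ancestor of c3.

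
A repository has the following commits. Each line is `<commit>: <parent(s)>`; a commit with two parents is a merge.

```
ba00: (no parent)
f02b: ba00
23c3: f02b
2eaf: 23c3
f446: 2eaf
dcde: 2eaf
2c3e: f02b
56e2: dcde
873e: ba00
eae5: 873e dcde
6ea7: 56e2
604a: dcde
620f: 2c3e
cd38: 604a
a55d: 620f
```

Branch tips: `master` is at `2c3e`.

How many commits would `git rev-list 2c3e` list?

3

Walking parent pointers from 2c3e: reachable set = {2c3e, ba00, f02b}.
That is 3 commits.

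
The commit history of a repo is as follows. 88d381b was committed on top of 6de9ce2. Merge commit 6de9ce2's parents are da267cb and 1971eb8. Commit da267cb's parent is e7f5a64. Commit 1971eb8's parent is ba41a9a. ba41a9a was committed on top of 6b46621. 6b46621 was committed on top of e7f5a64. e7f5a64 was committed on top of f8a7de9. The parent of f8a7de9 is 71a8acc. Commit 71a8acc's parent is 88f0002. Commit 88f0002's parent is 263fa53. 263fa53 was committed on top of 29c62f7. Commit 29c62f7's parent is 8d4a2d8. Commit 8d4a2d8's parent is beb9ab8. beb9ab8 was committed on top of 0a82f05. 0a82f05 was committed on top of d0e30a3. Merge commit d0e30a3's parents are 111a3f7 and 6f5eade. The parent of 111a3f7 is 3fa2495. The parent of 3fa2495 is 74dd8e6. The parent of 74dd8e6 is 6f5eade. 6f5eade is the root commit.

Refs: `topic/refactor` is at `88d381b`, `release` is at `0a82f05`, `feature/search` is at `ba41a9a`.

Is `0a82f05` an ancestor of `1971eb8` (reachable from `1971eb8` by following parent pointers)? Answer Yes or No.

Yes

Ancestors of 1971eb8 (commits reachable by following parents): {0a82f05, 111a3f7, 1971eb8, 263fa53, 29c62f7, 3fa2495, 6b46621, 6f5eade, 71a8acc, 74dd8e6, 88f0002, 8d4a2d8, ba41a9a, beb9ab8, d0e30a3, e7f5a64, f8a7de9}.
0a82f05 is in that set, so it is an ancestor of 1971eb8.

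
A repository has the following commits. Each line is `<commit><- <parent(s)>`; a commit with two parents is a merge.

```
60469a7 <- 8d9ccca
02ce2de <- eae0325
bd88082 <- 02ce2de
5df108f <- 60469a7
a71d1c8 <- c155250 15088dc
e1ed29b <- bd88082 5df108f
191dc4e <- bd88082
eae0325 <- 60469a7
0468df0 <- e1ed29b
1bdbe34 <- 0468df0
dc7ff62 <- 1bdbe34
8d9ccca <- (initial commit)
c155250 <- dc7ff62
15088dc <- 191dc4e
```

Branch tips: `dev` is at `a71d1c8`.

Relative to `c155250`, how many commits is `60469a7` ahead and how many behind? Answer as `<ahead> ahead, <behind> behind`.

Reachable from 60469a7: {60469a7, 8d9ccca}.
Reachable from c155250: {02ce2de, 0468df0, 1bdbe34, 5df108f, 60469a7, 8d9ccca, bd88082, c155250, dc7ff62, e1ed29b, eae0325}.
Only in 60469a7's history (ahead): {} — 0.
Only in c155250's history (behind): {02ce2de, 0468df0, 1bdbe34, 5df108f, bd88082, c155250, dc7ff62, e1ed29b, eae0325} — 9.

0 ahead, 9 behind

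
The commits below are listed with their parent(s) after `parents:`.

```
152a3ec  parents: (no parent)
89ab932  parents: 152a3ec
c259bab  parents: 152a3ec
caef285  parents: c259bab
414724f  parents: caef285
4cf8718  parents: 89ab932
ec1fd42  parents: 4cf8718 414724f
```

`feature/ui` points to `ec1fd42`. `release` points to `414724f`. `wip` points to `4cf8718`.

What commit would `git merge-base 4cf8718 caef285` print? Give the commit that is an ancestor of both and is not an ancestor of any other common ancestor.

152a3ec

Ancestors of 4cf8718: {152a3ec, 4cf8718, 89ab932}.
Ancestors of caef285: {152a3ec, c259bab, caef285}.
Common ancestors: {152a3ec}.
The only common ancestor is 152a3ec, so it is the merge base.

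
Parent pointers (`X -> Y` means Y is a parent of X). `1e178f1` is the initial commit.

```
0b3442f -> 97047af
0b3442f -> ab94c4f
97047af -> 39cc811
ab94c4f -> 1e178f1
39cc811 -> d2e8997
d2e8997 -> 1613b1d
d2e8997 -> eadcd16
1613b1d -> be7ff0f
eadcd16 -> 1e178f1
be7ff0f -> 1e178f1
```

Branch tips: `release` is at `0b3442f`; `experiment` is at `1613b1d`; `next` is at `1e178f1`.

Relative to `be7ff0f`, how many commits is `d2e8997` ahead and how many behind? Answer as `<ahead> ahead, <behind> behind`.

Reachable from d2e8997: {1613b1d, 1e178f1, be7ff0f, d2e8997, eadcd16}.
Reachable from be7ff0f: {1e178f1, be7ff0f}.
Only in d2e8997's history (ahead): {1613b1d, d2e8997, eadcd16} — 3.
Only in be7ff0f's history (behind): {} — 0.

3 ahead, 0 behind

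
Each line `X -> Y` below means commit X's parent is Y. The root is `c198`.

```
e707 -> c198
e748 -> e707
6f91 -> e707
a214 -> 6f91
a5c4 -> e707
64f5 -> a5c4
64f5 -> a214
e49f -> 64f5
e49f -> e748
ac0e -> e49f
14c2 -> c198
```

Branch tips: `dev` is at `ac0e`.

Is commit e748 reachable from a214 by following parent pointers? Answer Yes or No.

Ancestors of a214: {6f91, a214, c198, e707}.
e748 is not in that set, so it is not an ancestor of a214.

No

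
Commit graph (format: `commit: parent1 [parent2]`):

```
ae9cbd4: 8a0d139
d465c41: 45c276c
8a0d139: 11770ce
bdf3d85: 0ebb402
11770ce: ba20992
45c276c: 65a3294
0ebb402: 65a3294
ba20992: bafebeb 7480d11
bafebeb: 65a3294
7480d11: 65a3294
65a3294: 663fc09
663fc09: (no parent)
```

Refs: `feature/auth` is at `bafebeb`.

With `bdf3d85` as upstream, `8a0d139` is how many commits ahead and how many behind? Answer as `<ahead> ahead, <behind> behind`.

Reachable from 8a0d139: {11770ce, 65a3294, 663fc09, 7480d11, 8a0d139, ba20992, bafebeb}.
Reachable from bdf3d85: {0ebb402, 65a3294, 663fc09, bdf3d85}.
Only in 8a0d139's history (ahead): {11770ce, 7480d11, 8a0d139, ba20992, bafebeb} — 5.
Only in bdf3d85's history (behind): {0ebb402, bdf3d85} — 2.

5 ahead, 2 behind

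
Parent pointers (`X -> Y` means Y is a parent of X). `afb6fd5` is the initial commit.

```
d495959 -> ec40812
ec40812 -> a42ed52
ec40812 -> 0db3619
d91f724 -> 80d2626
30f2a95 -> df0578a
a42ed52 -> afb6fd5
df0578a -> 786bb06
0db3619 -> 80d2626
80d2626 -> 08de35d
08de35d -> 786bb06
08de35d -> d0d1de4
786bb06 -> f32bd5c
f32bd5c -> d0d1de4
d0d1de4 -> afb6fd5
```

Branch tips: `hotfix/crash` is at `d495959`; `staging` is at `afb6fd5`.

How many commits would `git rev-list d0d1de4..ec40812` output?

7

Reachable from ec40812: {08de35d, 0db3619, 786bb06, 80d2626, a42ed52, afb6fd5, d0d1de4, ec40812, f32bd5c}.
Reachable from d0d1de4: {afb6fd5, d0d1de4}.
In ec40812's history but not d0d1de4's: {08de35d, 0db3619, 786bb06, 80d2626, a42ed52, ec40812, f32bd5c} — 7 commits.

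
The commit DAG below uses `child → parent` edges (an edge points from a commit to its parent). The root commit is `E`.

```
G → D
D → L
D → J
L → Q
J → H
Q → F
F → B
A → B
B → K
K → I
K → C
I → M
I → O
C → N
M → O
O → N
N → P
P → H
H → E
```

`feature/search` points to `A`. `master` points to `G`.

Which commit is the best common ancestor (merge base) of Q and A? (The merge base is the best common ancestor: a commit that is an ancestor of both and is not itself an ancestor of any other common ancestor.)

B

Ancestors of Q: {B, C, E, F, H, I, K, M, N, O, P, Q}.
Ancestors of A: {A, B, C, E, H, I, K, M, N, O, P}.
Common ancestors: {B, C, E, H, I, K, M, N, O, P}.
Among these, B is not an ancestor of any other common ancestor — it is the merge base.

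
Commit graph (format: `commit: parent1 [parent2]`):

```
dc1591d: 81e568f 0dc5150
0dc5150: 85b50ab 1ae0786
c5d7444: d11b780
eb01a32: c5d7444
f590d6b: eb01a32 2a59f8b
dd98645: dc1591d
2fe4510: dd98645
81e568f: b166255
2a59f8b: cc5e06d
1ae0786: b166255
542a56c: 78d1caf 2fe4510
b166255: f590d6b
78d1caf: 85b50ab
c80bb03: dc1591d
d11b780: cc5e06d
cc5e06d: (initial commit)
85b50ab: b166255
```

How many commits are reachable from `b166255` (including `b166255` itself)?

Walking parent pointers from b166255: reachable set = {2a59f8b, b166255, c5d7444, cc5e06d, d11b780, eb01a32, f590d6b}.
That is 7 commits.

7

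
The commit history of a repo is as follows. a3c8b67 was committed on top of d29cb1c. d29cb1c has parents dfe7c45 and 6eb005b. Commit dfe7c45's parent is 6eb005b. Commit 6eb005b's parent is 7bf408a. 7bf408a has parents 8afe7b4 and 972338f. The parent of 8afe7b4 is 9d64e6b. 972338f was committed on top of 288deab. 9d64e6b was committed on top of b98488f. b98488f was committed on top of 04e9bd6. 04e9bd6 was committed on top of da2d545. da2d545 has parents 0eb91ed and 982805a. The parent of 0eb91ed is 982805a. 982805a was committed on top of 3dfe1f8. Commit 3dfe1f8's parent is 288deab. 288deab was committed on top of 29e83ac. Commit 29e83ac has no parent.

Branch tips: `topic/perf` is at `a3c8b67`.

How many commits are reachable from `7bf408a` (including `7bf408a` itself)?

Walking parent pointers from 7bf408a: reachable set = {04e9bd6, 0eb91ed, 288deab, 29e83ac, 3dfe1f8, 7bf408a, 8afe7b4, 972338f, 982805a, 9d64e6b, b98488f, da2d545}.
That is 12 commits.

12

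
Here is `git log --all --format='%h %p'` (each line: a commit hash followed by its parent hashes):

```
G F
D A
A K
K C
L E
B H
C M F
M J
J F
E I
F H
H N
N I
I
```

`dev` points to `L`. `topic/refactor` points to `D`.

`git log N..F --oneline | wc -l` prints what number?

2

Reachable from F: {F, H, I, N}.
Reachable from N: {I, N}.
In F's history but not N's: {F, H} — 2 commits.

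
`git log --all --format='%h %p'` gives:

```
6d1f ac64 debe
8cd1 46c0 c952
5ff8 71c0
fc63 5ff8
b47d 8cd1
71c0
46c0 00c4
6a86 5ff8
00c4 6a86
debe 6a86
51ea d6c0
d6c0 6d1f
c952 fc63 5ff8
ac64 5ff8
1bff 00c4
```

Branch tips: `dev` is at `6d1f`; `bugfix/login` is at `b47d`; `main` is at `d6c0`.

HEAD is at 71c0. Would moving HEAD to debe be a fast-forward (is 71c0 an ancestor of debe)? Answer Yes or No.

Yes

A fast-forward from 71c0 to debe is possible iff 71c0 is an ancestor of debe.
Ancestors of debe: {5ff8, 6a86, 71c0, debe}.
71c0 is among them, so fast-forward is possible.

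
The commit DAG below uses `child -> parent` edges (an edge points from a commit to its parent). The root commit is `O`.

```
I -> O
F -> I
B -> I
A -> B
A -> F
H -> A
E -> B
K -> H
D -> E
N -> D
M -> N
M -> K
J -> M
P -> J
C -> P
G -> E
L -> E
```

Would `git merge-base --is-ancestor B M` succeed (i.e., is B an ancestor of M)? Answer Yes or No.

Yes

Ancestors of M (commits reachable by following parents): {A, B, D, E, F, H, I, K, M, N, O}.
B is in that set, so it is an ancestor of M.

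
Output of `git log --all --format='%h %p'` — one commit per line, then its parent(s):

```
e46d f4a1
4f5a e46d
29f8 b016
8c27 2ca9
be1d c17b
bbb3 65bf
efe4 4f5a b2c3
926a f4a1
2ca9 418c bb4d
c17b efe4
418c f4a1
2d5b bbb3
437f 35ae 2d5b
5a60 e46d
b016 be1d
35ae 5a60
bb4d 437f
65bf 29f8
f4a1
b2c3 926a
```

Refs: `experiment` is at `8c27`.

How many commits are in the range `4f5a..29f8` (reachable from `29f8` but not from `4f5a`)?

7

Reachable from 29f8: {29f8, 4f5a, 926a, b016, b2c3, be1d, c17b, e46d, efe4, f4a1}.
Reachable from 4f5a: {4f5a, e46d, f4a1}.
In 29f8's history but not 4f5a's: {29f8, 926a, b016, b2c3, be1d, c17b, efe4} — 7 commits.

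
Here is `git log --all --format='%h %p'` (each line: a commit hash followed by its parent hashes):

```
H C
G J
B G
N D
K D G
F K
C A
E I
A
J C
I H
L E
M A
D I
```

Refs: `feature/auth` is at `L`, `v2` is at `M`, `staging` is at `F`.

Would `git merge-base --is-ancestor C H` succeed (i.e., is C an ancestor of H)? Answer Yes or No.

Ancestors of H (commits reachable by following parents): {A, C, H}.
C is in that set, so it is an ancestor of H.

Yes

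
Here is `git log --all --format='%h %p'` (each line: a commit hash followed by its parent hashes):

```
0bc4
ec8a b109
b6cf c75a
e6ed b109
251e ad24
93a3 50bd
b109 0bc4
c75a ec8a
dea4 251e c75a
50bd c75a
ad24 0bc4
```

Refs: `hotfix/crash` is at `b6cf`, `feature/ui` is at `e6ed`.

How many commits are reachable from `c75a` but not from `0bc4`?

Reachable from c75a: {0bc4, b109, c75a, ec8a}.
Reachable from 0bc4: {0bc4}.
In c75a's history but not 0bc4's: {b109, c75a, ec8a} — 3 commits.

3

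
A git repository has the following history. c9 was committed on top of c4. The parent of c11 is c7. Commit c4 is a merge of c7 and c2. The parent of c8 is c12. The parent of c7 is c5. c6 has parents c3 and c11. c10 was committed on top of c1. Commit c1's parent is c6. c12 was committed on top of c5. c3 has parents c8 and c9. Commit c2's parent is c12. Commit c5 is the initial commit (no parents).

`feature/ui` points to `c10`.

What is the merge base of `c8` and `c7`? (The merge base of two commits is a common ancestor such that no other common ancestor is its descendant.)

c5

Ancestors of c8: {c12, c5, c8}.
Ancestors of c7: {c5, c7}.
Common ancestors: {c5}.
The only common ancestor is c5, so it is the merge base.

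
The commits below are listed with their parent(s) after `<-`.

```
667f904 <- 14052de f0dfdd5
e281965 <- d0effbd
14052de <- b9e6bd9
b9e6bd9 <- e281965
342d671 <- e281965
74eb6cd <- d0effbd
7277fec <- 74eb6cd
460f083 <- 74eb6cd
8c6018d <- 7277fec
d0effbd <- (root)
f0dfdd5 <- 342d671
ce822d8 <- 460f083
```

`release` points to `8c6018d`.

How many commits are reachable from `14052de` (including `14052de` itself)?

4

Walking parent pointers from 14052de: reachable set = {14052de, b9e6bd9, d0effbd, e281965}.
That is 4 commits.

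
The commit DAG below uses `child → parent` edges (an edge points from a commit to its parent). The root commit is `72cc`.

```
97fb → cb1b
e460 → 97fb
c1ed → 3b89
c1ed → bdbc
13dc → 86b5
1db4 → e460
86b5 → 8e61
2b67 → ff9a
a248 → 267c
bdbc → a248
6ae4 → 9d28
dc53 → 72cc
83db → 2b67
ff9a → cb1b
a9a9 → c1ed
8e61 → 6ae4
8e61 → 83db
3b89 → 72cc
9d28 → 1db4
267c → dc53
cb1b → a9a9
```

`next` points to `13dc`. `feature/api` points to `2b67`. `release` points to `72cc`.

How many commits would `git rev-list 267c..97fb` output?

7

Reachable from 97fb: {267c, 3b89, 72cc, 97fb, a248, a9a9, bdbc, c1ed, cb1b, dc53}.
Reachable from 267c: {267c, 72cc, dc53}.
In 97fb's history but not 267c's: {3b89, 97fb, a248, a9a9, bdbc, c1ed, cb1b} — 7 commits.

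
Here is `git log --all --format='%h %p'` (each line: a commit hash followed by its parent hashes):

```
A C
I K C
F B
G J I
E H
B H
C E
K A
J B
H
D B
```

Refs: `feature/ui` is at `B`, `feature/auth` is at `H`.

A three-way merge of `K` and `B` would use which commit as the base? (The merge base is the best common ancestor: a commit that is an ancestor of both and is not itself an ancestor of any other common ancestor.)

Ancestors of K: {A, C, E, H, K}.
Ancestors of B: {B, H}.
Common ancestors: {H}.
The only common ancestor is H, so it is the merge base.

H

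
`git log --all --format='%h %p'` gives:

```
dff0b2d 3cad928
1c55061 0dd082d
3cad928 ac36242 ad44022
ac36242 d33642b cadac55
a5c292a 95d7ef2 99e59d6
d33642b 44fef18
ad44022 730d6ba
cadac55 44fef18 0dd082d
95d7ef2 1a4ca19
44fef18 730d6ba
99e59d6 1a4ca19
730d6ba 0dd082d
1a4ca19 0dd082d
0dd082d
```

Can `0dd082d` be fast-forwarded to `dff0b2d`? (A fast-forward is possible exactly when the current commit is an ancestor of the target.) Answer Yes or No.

Yes

A fast-forward from 0dd082d to dff0b2d is possible iff 0dd082d is an ancestor of dff0b2d.
Ancestors of dff0b2d: {0dd082d, 3cad928, 44fef18, 730d6ba, ac36242, ad44022, cadac55, d33642b, dff0b2d}.
0dd082d is among them, so fast-forward is possible.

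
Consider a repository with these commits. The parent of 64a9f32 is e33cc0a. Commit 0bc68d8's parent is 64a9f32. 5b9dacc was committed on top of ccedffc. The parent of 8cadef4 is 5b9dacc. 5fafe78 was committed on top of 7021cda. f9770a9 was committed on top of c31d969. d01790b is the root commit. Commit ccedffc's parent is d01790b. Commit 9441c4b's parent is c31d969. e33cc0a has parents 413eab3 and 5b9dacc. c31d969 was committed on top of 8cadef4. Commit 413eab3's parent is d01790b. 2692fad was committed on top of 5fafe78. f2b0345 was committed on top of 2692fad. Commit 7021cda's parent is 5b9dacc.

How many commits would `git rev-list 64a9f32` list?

Walking parent pointers from 64a9f32: reachable set = {413eab3, 5b9dacc, 64a9f32, ccedffc, d01790b, e33cc0a}.
That is 6 commits.

6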